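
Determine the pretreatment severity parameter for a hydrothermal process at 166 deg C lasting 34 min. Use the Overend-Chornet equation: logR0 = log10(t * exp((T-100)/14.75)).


logR0 = log10(t * exp((T - 100) / 14.75))
= log10(34 * exp((166 - 100) / 14.75))
= 3.4748

3.4748


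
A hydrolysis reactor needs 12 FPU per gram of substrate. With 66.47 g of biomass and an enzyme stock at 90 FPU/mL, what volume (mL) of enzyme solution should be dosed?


V = dosage * m_sub / activity
V = 12 * 66.47 / 90
V = 8.8627 mL

8.8627 mL


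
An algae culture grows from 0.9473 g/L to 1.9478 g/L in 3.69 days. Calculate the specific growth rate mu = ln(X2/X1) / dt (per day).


mu = ln(X2/X1) / dt
= ln(1.9478/0.9473) / 3.69
= 0.1953 per day

0.1953 per day


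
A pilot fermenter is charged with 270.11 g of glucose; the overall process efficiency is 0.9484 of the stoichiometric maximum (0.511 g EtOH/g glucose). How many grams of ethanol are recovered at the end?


Actual ethanol: m = 0.511 * 270.11 * 0.9484
m = 130.9041 g

130.9041 g


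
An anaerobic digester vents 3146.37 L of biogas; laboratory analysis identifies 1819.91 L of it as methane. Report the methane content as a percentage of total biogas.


CH4% = V_CH4 / V_total * 100
= 1819.91 / 3146.37 * 100
= 57.8416%

57.8416%


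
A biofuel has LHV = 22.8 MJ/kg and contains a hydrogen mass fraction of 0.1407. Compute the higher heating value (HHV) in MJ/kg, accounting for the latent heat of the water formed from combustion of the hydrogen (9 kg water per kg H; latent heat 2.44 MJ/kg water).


HHV = LHV + H_frac * 9 * 2.44
= 22.8 + 0.1407 * 9 * 2.44
= 25.8898 MJ/kg

25.8898 MJ/kg


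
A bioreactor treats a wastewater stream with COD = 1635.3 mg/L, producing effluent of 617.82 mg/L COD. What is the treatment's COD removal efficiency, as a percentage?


eta = (COD_in - COD_out) / COD_in * 100
= (1635.3 - 617.82) / 1635.3 * 100
= 62.2198%

62.2198%


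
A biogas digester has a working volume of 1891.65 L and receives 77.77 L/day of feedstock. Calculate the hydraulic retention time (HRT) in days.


HRT = V / Q
= 1891.65 / 77.77
= 24.3236 days

24.3236 days


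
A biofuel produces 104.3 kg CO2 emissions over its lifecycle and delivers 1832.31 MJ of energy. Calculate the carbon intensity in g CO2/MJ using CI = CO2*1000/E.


CI = CO2 * 1000 / E
= 104.3 * 1000 / 1832.31
= 56.9227 g CO2/MJ

56.9227 g CO2/MJ


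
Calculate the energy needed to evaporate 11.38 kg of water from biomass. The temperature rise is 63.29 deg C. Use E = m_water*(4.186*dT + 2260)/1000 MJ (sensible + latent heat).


E = m_water * (4.186 * dT + 2260) / 1000
= 11.38 * (4.186 * 63.29 + 2260) / 1000
= 28.7337 MJ

28.7337 MJ


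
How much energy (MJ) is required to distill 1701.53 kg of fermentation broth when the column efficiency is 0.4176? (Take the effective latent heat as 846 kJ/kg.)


E = m * 846 / (eta * 1000)
= 1701.53 * 846 / (0.4176 * 1000)
= 3447.0651 MJ

3447.0651 MJ


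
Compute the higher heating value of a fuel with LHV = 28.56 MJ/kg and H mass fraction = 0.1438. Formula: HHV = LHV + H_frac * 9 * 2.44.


HHV = LHV + H_frac * 9 * 2.44
= 28.56 + 0.1438 * 9 * 2.44
= 31.7178 MJ/kg

31.7178 MJ/kg


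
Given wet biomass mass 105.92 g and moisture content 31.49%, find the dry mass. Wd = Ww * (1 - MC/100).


Wd = Ww * (1 - MC/100)
= 105.92 * (1 - 31.49/100)
= 72.5658 g

72.5658 g


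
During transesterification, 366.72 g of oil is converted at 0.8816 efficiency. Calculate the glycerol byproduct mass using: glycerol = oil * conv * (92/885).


glycerol = oil * conv * (92/885)
= 366.72 * 0.8816 * 92 / 885
= 33.6086 g

33.6086 g


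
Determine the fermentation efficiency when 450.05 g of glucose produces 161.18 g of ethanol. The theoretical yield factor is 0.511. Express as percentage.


Fermentation efficiency = (actual / (0.511 * glucose)) * 100
= (161.18 / (0.511 * 450.05)) * 100
= 70.0857%

70.0857%


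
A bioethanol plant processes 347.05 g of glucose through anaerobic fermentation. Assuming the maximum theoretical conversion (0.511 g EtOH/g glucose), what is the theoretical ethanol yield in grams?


Theoretical ethanol yield: m_EtOH = 0.511 * m_glucose
m_EtOH = 0.511 * 347.05 = 177.3426 g

177.3426 g


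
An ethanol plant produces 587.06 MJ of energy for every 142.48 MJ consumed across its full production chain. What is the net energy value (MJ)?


NEV = E_out - E_in
= 587.06 - 142.48
= 444.5800 MJ

444.5800 MJ


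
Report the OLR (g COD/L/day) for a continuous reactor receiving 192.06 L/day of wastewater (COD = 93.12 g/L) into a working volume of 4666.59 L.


OLR = Q * S / V
= 192.06 * 93.12 / 4666.59
= 3.8325 g/L/day

3.8325 g/L/day


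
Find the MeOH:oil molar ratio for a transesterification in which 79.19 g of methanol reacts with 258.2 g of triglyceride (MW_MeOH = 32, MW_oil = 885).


Molar ratio = n_MeOH / n_oil = (MeOH/32) / (oil/885) = (MeOH * 885) / (32 * oil)
= (79.19 * 885) / (32 * 258.2)
= 8.4822

8.4822


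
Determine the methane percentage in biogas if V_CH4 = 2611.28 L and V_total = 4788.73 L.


CH4% = V_CH4 / V_total * 100
= 2611.28 / 4788.73 * 100
= 54.5297%

54.5297%


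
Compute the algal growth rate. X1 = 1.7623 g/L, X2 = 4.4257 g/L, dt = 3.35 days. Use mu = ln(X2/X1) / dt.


mu = ln(X2/X1) / dt
= ln(4.4257/1.7623) / 3.35
= 0.2749 per day

0.2749 per day


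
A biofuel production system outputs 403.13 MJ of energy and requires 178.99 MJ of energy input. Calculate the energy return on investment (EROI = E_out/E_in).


EROI = E_out / E_in
= 403.13 / 178.99
= 2.2522

2.2522


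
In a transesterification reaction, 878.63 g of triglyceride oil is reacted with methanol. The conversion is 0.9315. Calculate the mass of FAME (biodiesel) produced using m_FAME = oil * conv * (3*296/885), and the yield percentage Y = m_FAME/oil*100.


m_FAME = oil * conv * (3 * 296 / 885) = oil * conv * (888/885)
= 878.63 * 0.9315 * 888 / 885
= 821.2182 g
Y = m_FAME / oil * 100 = conv * (888/885) * 100
= 0.9315 * 888 / 885 * 100
= 93.47%

821.2182 g FAME; Y = 93.47%


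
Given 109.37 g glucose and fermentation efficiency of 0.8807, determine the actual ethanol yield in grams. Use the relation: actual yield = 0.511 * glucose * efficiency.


Actual ethanol: m = 0.511 * 109.37 * 0.8807
m = 49.2206 g

49.2206 g


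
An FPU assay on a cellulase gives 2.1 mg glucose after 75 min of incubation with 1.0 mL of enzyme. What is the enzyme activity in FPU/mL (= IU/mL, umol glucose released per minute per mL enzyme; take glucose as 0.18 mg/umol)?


Activity = glucose_mg / (0.18 mg/umol * V_mL * t_min)
= 2.1 / (0.18 * 1.0 * 75)
= 0.1556 FPU/mL

0.1556 FPU/mL


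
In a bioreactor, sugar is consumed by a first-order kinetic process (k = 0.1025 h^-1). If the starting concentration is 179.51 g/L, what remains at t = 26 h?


S = S0 * exp(-k * t)
S = 179.51 * exp(-0.1025 * 26)
S = 12.4938 g/L

12.4938 g/L


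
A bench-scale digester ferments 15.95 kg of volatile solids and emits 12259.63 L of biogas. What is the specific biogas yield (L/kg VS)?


Y = V / VS
= 12259.63 / 15.95
= 768.6288 L/kg VS

768.6288 L/kg VS


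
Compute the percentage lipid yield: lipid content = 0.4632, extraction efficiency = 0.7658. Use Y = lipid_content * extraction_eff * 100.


Y = lipid_content * extraction_eff * 100
= 0.4632 * 0.7658 * 100
= 35.4719%

35.4719%


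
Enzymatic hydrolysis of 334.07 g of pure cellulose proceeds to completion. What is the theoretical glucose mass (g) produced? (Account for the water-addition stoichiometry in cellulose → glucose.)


glucose = cellulose * 180/162
= 334.07 * 180/162
= 371.1889 g

371.1889 g


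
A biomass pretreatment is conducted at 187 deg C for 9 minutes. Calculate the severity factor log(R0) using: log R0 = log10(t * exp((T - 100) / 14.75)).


logR0 = log10(t * exp((T - 100) / 14.75))
= log10(9 * exp((187 - 100) / 14.75))
= 3.5158

3.5158


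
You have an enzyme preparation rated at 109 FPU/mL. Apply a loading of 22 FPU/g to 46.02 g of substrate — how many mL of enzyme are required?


V = dosage * m_sub / activity
V = 22 * 46.02 / 109
V = 9.2884 mL

9.2884 mL


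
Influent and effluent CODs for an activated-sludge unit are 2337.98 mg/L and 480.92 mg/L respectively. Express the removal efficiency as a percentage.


eta = (COD_in - COD_out) / COD_in * 100
= (2337.98 - 480.92) / 2337.98 * 100
= 79.4301%

79.4301%


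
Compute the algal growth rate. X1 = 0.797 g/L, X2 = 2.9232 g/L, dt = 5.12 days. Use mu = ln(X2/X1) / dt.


mu = ln(X2/X1) / dt
= ln(2.9232/0.797) / 5.12
= 0.2538 per day

0.2538 per day


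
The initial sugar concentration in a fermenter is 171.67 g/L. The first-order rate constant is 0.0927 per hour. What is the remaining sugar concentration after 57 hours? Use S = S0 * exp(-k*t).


S = S0 * exp(-k * t)
S = 171.67 * exp(-0.0927 * 57)
S = 0.8708 g/L

0.8708 g/L


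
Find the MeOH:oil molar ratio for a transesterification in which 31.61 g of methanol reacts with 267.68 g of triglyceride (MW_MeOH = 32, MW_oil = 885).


Molar ratio = n_MeOH / n_oil = (MeOH/32) / (oil/885) = (MeOH * 885) / (32 * oil)
= (31.61 * 885) / (32 * 267.68)
= 3.2659

3.2659


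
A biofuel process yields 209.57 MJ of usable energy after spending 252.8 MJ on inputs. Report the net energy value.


NEV = E_out - E_in
= 209.57 - 252.8
= -43.2300 MJ

-43.2300 MJ


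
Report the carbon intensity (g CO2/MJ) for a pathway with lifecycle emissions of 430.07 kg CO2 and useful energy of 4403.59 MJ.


CI = CO2 * 1000 / E
= 430.07 * 1000 / 4403.59
= 97.6635 g CO2/MJ

97.6635 g CO2/MJ


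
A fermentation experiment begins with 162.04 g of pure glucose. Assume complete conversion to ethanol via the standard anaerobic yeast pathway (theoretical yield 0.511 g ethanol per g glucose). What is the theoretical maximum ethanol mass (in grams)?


Theoretical ethanol yield: m_EtOH = 0.511 * m_glucose
m_EtOH = 0.511 * 162.04 = 82.8024 g

82.8024 g


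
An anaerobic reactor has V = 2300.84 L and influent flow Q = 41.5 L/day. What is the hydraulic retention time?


HRT = V / Q
= 2300.84 / 41.5
= 55.4419 days

55.4419 days


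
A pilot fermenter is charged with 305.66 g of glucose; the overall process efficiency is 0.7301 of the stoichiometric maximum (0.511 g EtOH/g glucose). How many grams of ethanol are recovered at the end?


Actual ethanol: m = 0.511 * 305.66 * 0.7301
m = 114.0360 g

114.0360 g


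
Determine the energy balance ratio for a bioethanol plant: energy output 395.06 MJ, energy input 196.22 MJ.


EROI = E_out / E_in
= 395.06 / 196.22
= 2.0134

2.0134


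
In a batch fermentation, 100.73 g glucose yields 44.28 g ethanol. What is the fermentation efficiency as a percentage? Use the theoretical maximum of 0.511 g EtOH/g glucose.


Fermentation efficiency = (actual / (0.511 * glucose)) * 100
= (44.28 / (0.511 * 100.73)) * 100
= 86.0256%

86.0256%


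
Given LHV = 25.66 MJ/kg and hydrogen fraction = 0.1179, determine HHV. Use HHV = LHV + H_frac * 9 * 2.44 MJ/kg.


HHV = LHV + H_frac * 9 * 2.44
= 25.66 + 0.1179 * 9 * 2.44
= 28.2491 MJ/kg

28.2491 MJ/kg


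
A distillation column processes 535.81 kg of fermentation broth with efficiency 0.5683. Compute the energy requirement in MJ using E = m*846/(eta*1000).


E = m * 846 / (eta * 1000)
= 535.81 * 846 / (0.5683 * 1000)
= 797.6337 MJ

797.6337 MJ


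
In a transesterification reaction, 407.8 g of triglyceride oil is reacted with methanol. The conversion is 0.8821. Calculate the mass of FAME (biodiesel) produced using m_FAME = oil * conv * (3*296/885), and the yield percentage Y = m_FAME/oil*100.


m_FAME = oil * conv * (3 * 296 / 885) = oil * conv * (888/885)
= 407.8 * 0.8821 * 888 / 885
= 360.9398 g
Y = m_FAME / oil * 100 = conv * (888/885) * 100
= 0.8821 * 888 / 885 * 100
= 88.51%

360.9398 g FAME; Y = 88.51%


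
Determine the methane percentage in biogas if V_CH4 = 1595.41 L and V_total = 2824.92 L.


CH4% = V_CH4 / V_total * 100
= 1595.41 / 2824.92 * 100
= 56.4763%

56.4763%


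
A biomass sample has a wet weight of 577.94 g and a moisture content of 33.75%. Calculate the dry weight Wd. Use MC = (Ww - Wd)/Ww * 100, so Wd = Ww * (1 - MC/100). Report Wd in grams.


Wd = Ww * (1 - MC/100)
= 577.94 * (1 - 33.75/100)
= 382.8853 g

382.8853 g


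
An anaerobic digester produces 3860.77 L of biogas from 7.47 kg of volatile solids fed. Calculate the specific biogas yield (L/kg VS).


Y = V / VS
= 3860.77 / 7.47
= 516.8367 L/kg VS

516.8367 L/kg VS


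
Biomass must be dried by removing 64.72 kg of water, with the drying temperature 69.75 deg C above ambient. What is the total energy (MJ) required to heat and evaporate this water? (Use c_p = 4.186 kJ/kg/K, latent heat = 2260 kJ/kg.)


E = m_water * (4.186 * dT + 2260) / 1000
= 64.72 * (4.186 * 69.75 + 2260) / 1000
= 165.1637 MJ

165.1637 MJ


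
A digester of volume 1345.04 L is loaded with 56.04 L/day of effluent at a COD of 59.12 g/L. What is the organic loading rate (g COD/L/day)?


OLR = Q * S / V
= 56.04 * 59.12 / 1345.04
= 2.4632 g/L/day

2.4632 g/L/day


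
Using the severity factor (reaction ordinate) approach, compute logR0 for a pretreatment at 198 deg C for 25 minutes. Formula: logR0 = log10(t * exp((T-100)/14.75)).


logR0 = log10(t * exp((T - 100) / 14.75))
= log10(25 * exp((198 - 100) / 14.75))
= 4.2834

4.2834


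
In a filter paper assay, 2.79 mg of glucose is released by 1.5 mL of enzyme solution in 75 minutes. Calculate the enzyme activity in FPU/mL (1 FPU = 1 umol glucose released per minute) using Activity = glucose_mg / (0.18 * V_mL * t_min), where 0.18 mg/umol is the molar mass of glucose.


Activity = glucose_mg / (0.18 mg/umol * V_mL * t_min)
= 2.79 / (0.18 * 1.5 * 75)
= 0.1378 FPU/mL

0.1378 FPU/mL


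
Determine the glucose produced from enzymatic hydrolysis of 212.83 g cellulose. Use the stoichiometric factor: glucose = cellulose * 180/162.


glucose = cellulose * 180/162
= 212.83 * 180/162
= 236.4778 g

236.4778 g


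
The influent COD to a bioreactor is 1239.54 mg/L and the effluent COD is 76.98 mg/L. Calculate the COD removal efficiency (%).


eta = (COD_in - COD_out) / COD_in * 100
= (1239.54 - 76.98) / 1239.54 * 100
= 93.7896%

93.7896%


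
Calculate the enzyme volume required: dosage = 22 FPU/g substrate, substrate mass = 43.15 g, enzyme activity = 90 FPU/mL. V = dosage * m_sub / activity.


V = dosage * m_sub / activity
V = 22 * 43.15 / 90
V = 10.5478 mL

10.5478 mL


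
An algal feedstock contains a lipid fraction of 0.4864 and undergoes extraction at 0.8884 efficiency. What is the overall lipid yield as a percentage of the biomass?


Y = lipid_content * extraction_eff * 100
= 0.4864 * 0.8884 * 100
= 43.2118%

43.2118%


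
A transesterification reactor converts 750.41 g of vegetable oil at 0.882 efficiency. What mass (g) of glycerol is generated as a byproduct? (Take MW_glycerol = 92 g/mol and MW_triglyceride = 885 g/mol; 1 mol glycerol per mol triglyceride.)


glycerol = oil * conv * (92/885)
= 750.41 * 0.882 * 92 / 885
= 68.8037 g

68.8037 g


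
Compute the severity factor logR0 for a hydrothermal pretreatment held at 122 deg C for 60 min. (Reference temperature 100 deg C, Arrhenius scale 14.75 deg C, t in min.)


logR0 = log10(t * exp((T - 100) / 14.75))
= log10(60 * exp((122 - 100) / 14.75))
= 2.4259

2.4259


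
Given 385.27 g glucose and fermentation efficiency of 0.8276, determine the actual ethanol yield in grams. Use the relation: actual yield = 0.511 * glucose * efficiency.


Actual ethanol: m = 0.511 * 385.27 * 0.8276
m = 162.9321 g

162.9321 g


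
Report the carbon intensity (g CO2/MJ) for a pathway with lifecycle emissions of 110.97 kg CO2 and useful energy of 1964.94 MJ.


CI = CO2 * 1000 / E
= 110.97 * 1000 / 1964.94
= 56.4750 g CO2/MJ

56.4750 g CO2/MJ


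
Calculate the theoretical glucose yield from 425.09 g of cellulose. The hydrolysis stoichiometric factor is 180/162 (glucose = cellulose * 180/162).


glucose = cellulose * 180/162
= 425.09 * 180/162
= 472.3222 g

472.3222 g


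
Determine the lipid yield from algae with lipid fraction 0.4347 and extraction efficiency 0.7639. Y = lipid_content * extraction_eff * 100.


Y = lipid_content * extraction_eff * 100
= 0.4347 * 0.7639 * 100
= 33.2067%

33.2067%


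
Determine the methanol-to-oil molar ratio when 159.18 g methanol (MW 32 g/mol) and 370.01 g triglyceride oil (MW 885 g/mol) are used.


Molar ratio = n_MeOH / n_oil = (MeOH/32) / (oil/885) = (MeOH * 885) / (32 * oil)
= (159.18 * 885) / (32 * 370.01)
= 11.8978

11.8978


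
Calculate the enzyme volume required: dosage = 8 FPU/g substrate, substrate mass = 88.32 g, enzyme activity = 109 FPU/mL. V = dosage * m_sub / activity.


V = dosage * m_sub / activity
V = 8 * 88.32 / 109
V = 6.4822 mL

6.4822 mL


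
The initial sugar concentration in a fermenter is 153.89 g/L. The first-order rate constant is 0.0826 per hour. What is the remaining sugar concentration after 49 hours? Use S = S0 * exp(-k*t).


S = S0 * exp(-k * t)
S = 153.89 * exp(-0.0826 * 49)
S = 2.6881 g/L

2.6881 g/L


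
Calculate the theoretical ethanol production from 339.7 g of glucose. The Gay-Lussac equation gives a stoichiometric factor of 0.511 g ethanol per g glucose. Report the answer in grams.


Theoretical ethanol yield: m_EtOH = 0.511 * m_glucose
m_EtOH = 0.511 * 339.7 = 173.5867 g

173.5867 g


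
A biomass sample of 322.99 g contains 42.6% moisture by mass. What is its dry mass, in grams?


Wd = Ww * (1 - MC/100)
= 322.99 * (1 - 42.6/100)
= 185.3963 g

185.3963 g


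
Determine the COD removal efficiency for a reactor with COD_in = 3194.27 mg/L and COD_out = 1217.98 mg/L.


eta = (COD_in - COD_out) / COD_in * 100
= (3194.27 - 1217.98) / 3194.27 * 100
= 61.8698%

61.8698%


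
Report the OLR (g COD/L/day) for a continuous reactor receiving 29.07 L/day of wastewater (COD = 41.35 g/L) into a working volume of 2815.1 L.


OLR = Q * S / V
= 29.07 * 41.35 / 2815.1
= 0.4270 g/L/day

0.4270 g/L/day


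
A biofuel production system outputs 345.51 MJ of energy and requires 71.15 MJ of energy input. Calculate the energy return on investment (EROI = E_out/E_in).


EROI = E_out / E_in
= 345.51 / 71.15
= 4.8561

4.8561


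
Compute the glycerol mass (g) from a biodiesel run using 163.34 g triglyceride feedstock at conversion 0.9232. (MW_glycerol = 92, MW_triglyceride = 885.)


glycerol = oil * conv * (92/885)
= 163.34 * 0.9232 * 92 / 885
= 15.6759 g

15.6759 g


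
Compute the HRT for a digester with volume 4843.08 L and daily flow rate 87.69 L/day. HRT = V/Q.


HRT = V / Q
= 4843.08 / 87.69
= 55.2296 days

55.2296 days


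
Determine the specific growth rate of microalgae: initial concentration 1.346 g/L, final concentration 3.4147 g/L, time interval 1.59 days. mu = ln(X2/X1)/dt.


mu = ln(X2/X1) / dt
= ln(3.4147/1.346) / 1.59
= 0.5855 per day

0.5855 per day


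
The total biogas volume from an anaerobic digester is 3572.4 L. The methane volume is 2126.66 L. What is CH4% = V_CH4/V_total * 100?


CH4% = V_CH4 / V_total * 100
= 2126.66 / 3572.4 * 100
= 59.5303%

59.5303%


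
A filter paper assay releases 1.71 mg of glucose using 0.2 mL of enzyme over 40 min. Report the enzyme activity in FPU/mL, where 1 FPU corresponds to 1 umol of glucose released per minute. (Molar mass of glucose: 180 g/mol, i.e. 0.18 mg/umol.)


Activity = glucose_mg / (0.18 mg/umol * V_mL * t_min)
= 1.71 / (0.18 * 0.2 * 40)
= 1.1875 FPU/mL

1.1875 FPU/mL


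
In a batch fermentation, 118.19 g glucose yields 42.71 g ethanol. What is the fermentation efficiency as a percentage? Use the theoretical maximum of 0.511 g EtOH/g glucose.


Fermentation efficiency = (actual / (0.511 * glucose)) * 100
= (42.71 / (0.511 * 118.19)) * 100
= 70.7177%

70.7177%


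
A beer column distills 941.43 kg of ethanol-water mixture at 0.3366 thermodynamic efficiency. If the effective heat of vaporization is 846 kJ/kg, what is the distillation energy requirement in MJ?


E = m * 846 / (eta * 1000)
= 941.43 * 846 / (0.3366 * 1000)
= 2366.1610 MJ

2366.1610 MJ


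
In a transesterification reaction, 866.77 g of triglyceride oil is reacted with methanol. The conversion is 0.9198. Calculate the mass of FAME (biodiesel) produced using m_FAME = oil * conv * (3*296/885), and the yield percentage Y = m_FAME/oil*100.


m_FAME = oil * conv * (3 * 296 / 885) = oil * conv * (888/885)
= 866.77 * 0.9198 * 888 / 885
= 799.9576 g
Y = m_FAME / oil * 100 = conv * (888/885) * 100
= 0.9198 * 888 / 885 * 100
= 92.29%

799.9576 g FAME; Y = 92.29%


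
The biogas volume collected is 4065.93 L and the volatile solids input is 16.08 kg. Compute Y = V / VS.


Y = V / VS
= 4065.93 / 16.08
= 252.8563 L/kg VS

252.8563 L/kg VS


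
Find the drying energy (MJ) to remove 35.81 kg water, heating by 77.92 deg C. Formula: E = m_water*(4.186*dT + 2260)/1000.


E = m_water * (4.186 * dT + 2260) / 1000
= 35.81 * (4.186 * 77.92 + 2260) / 1000
= 92.6109 MJ

92.6109 MJ


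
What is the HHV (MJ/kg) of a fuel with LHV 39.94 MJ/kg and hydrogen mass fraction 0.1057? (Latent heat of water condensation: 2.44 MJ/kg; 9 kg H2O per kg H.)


HHV = LHV + H_frac * 9 * 2.44
= 39.94 + 0.1057 * 9 * 2.44
= 42.2612 MJ/kg

42.2612 MJ/kg


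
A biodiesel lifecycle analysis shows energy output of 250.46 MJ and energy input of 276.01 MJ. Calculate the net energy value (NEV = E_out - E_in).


NEV = E_out - E_in
= 250.46 - 276.01
= -25.5500 MJ

-25.5500 MJ


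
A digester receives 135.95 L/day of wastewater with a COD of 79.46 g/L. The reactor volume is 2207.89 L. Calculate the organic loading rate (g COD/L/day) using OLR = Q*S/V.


OLR = Q * S / V
= 135.95 * 79.46 / 2207.89
= 4.8927 g/L/day

4.8927 g/L/day


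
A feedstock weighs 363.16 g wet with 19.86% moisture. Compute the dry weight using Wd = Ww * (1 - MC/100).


Wd = Ww * (1 - MC/100)
= 363.16 * (1 - 19.86/100)
= 291.0364 g

291.0364 g


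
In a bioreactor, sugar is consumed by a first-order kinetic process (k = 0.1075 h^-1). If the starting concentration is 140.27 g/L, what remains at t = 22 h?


S = S0 * exp(-k * t)
S = 140.27 * exp(-0.1075 * 22)
S = 13.1783 g/L

13.1783 g/L


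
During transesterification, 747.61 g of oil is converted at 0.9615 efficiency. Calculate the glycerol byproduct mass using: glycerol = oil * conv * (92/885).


glycerol = oil * conv * (92/885)
= 747.61 * 0.9615 * 92 / 885
= 74.7255 g

74.7255 g


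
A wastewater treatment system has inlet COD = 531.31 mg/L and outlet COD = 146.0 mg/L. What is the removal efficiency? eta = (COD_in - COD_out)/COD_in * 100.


eta = (COD_in - COD_out) / COD_in * 100
= (531.31 - 146.0) / 531.31 * 100
= 72.5208%

72.5208%


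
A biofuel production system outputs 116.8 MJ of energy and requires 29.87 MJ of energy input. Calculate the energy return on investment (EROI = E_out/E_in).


EROI = E_out / E_in
= 116.8 / 29.87
= 3.9103

3.9103


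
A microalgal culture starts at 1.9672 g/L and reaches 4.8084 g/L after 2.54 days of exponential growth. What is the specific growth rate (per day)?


mu = ln(X2/X1) / dt
= ln(4.8084/1.9672) / 2.54
= 0.3519 per day

0.3519 per day


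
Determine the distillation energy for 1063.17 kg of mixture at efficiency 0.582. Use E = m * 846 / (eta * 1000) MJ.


E = m * 846 / (eta * 1000)
= 1063.17 * 846 / (0.582 * 1000)
= 1545.4327 MJ

1545.4327 MJ


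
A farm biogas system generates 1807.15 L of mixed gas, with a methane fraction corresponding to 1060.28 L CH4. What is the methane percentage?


CH4% = V_CH4 / V_total * 100
= 1060.28 / 1807.15 * 100
= 58.6714%

58.6714%


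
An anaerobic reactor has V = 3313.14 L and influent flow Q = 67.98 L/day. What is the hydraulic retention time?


HRT = V / Q
= 3313.14 / 67.98
= 48.7370 days

48.7370 days


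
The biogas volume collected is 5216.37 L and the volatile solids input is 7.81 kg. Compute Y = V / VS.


Y = V / VS
= 5216.37 / 7.81
= 667.9091 L/kg VS

667.9091 L/kg VS


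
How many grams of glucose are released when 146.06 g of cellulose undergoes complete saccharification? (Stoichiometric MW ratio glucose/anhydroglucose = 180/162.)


glucose = cellulose * 180/162
= 146.06 * 180/162
= 162.2889 g

162.2889 g


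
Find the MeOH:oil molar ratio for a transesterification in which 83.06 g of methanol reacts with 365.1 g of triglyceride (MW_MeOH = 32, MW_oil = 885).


Molar ratio = n_MeOH / n_oil = (MeOH/32) / (oil/885) = (MeOH * 885) / (32 * oil)
= (83.06 * 885) / (32 * 365.1)
= 6.2918

6.2918


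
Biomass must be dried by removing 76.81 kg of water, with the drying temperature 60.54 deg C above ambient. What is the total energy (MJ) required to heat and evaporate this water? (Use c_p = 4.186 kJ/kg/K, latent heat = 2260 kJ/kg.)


E = m_water * (4.186 * dT + 2260) / 1000
= 76.81 * (4.186 * 60.54 + 2260) / 1000
= 193.0558 MJ

193.0558 MJ


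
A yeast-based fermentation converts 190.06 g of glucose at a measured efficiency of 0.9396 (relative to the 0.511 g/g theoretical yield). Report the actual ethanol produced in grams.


Actual ethanol: m = 0.511 * 190.06 * 0.9396
m = 91.2546 g

91.2546 g


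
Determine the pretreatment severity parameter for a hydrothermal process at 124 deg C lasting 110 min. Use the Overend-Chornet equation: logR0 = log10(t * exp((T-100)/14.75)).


logR0 = log10(t * exp((T - 100) / 14.75))
= log10(110 * exp((124 - 100) / 14.75))
= 2.7480

2.7480


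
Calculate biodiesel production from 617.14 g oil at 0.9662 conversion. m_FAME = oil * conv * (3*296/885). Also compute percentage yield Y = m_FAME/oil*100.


m_FAME = oil * conv * (3 * 296 / 885) = oil * conv * (888/885)
= 617.14 * 0.9662 * 888 / 885
= 598.3020 g
Y = m_FAME / oil * 100 = conv * (888/885) * 100
= 0.9662 * 888 / 885 * 100
= 96.95%

598.3020 g FAME; Y = 96.95%


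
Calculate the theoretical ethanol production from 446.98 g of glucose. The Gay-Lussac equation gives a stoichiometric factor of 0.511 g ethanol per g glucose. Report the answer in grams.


Theoretical ethanol yield: m_EtOH = 0.511 * m_glucose
m_EtOH = 0.511 * 446.98 = 228.4068 g

228.4068 g


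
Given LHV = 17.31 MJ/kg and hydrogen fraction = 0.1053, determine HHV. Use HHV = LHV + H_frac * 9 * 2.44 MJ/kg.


HHV = LHV + H_frac * 9 * 2.44
= 17.31 + 0.1053 * 9 * 2.44
= 19.6224 MJ/kg

19.6224 MJ/kg


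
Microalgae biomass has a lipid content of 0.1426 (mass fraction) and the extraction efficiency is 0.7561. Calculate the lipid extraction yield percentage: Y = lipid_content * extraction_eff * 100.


Y = lipid_content * extraction_eff * 100
= 0.1426 * 0.7561 * 100
= 10.7820%

10.7820%


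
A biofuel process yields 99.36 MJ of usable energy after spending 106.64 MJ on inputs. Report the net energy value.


NEV = E_out - E_in
= 99.36 - 106.64
= -7.2800 MJ

-7.2800 MJ


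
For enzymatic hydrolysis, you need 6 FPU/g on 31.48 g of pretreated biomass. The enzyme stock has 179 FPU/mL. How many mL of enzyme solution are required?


V = dosage * m_sub / activity
V = 6 * 31.48 / 179
V = 1.0552 mL

1.0552 mL


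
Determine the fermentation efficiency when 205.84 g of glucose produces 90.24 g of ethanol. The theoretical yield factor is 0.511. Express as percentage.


Fermentation efficiency = (actual / (0.511 * glucose)) * 100
= (90.24 / (0.511 * 205.84)) * 100
= 85.7923%

85.7923%


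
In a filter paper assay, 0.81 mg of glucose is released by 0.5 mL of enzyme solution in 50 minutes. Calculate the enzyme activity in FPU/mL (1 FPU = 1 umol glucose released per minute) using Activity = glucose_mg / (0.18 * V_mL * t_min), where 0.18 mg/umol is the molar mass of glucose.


Activity = glucose_mg / (0.18 mg/umol * V_mL * t_min)
= 0.81 / (0.18 * 0.5 * 50)
= 0.1800 FPU/mL

0.1800 FPU/mL


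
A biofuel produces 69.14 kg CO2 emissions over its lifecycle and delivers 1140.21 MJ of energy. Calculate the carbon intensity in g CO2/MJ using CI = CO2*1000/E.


CI = CO2 * 1000 / E
= 69.14 * 1000 / 1140.21
= 60.6380 g CO2/MJ

60.6380 g CO2/MJ


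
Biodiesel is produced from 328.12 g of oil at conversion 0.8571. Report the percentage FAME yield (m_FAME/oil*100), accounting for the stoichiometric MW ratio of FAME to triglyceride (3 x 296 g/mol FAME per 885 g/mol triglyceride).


m_FAME = oil * conv * (3 * 296 / 885) = oil * conv * (888/885)
= 328.12 * 0.8571 * 888 / 885
= 282.1850 g
Y = m_FAME / oil * 100 = conv * (888/885) * 100
= 0.8571 * 888 / 885 * 100
= 86.00%

86.00%


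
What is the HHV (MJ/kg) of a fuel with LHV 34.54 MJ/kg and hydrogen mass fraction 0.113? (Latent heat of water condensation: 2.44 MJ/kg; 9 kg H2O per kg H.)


HHV = LHV + H_frac * 9 * 2.44
= 34.54 + 0.113 * 9 * 2.44
= 37.0215 MJ/kg

37.0215 MJ/kg


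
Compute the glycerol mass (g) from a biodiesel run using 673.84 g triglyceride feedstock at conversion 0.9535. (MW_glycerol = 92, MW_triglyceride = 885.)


glycerol = oil * conv * (92/885)
= 673.84 * 0.9535 * 92 / 885
= 66.7916 g

66.7916 g


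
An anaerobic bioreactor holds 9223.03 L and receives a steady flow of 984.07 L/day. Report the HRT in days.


HRT = V / Q
= 9223.03 / 984.07
= 9.3723 days

9.3723 days


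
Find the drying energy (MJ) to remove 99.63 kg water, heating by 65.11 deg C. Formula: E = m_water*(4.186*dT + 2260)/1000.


E = m_water * (4.186 * dT + 2260) / 1000
= 99.63 * (4.186 * 65.11 + 2260) / 1000
= 252.3180 MJ

252.3180 MJ


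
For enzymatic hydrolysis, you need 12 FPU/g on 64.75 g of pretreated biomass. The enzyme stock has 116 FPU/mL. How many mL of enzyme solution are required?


V = dosage * m_sub / activity
V = 12 * 64.75 / 116
V = 6.6983 mL

6.6983 mL


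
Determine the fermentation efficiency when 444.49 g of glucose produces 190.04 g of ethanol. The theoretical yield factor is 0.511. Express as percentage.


Fermentation efficiency = (actual / (0.511 * glucose)) * 100
= (190.04 / (0.511 * 444.49)) * 100
= 83.6685%

83.6685%


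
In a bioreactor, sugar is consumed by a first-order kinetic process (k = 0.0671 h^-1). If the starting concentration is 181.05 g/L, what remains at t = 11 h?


S = S0 * exp(-k * t)
S = 181.05 * exp(-0.0671 * 11)
S = 86.5458 g/L

86.5458 g/L


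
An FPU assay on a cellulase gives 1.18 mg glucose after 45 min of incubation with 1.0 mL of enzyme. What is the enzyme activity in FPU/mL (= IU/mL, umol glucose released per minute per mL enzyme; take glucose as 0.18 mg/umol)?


Activity = glucose_mg / (0.18 mg/umol * V_mL * t_min)
= 1.18 / (0.18 * 1.0 * 45)
= 0.1457 FPU/mL

0.1457 FPU/mL


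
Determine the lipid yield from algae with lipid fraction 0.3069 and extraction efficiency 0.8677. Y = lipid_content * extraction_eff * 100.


Y = lipid_content * extraction_eff * 100
= 0.3069 * 0.8677 * 100
= 26.6297%

26.6297%


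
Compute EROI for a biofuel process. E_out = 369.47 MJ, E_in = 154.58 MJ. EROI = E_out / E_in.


EROI = E_out / E_in
= 369.47 / 154.58
= 2.3902

2.3902


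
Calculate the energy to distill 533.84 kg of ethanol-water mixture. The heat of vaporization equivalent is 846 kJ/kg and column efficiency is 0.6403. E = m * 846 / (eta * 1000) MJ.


E = m * 846 / (eta * 1000)
= 533.84 * 846 / (0.6403 * 1000)
= 705.3391 MJ

705.3391 MJ


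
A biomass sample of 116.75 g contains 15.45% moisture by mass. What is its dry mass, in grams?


Wd = Ww * (1 - MC/100)
= 116.75 * (1 - 15.45/100)
= 98.7121 g

98.7121 g


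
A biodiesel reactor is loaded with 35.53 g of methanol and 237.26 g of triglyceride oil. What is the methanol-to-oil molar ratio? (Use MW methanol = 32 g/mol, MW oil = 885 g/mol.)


Molar ratio = n_MeOH / n_oil = (MeOH/32) / (oil/885) = (MeOH * 885) / (32 * oil)
= (35.53 * 885) / (32 * 237.26)
= 4.1416

4.1416


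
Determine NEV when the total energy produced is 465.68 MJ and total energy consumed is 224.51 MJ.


NEV = E_out - E_in
= 465.68 - 224.51
= 241.1700 MJ

241.1700 MJ


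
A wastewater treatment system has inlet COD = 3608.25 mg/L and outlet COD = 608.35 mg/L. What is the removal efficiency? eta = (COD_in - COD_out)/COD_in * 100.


eta = (COD_in - COD_out) / COD_in * 100
= (3608.25 - 608.35) / 3608.25 * 100
= 83.1400%

83.1400%


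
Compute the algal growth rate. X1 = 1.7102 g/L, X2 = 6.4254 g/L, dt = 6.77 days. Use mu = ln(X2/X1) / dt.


mu = ln(X2/X1) / dt
= ln(6.4254/1.7102) / 6.77
= 0.1955 per day

0.1955 per day


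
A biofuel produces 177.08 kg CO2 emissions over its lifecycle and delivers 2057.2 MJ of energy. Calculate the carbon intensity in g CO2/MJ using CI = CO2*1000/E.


CI = CO2 * 1000 / E
= 177.08 * 1000 / 2057.2
= 86.0782 g CO2/MJ

86.0782 g CO2/MJ


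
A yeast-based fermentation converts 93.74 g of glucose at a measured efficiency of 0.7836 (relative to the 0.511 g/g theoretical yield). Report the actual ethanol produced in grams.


Actual ethanol: m = 0.511 * 93.74 * 0.7836
m = 37.5353 g

37.5353 g


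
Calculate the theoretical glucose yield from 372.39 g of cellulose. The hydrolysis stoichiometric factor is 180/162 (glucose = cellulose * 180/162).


glucose = cellulose * 180/162
= 372.39 * 180/162
= 413.7667 g

413.7667 g


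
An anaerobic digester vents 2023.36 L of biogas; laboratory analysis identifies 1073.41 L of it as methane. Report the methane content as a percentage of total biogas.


CH4% = V_CH4 / V_total * 100
= 1073.41 / 2023.36 * 100
= 53.0509%

53.0509%


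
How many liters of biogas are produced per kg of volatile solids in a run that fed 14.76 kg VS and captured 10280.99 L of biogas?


Y = V / VS
= 10280.99 / 14.76
= 696.5440 L/kg VS

696.5440 L/kg VS


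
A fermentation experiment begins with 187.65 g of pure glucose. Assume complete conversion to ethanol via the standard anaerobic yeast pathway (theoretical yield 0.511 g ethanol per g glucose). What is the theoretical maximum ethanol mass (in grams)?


Theoretical ethanol yield: m_EtOH = 0.511 * m_glucose
m_EtOH = 0.511 * 187.65 = 95.8892 g

95.8892 g


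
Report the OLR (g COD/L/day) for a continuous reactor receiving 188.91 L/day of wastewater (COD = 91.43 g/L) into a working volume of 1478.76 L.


OLR = Q * S / V
= 188.91 * 91.43 / 1478.76
= 11.6801 g/L/day

11.6801 g/L/day


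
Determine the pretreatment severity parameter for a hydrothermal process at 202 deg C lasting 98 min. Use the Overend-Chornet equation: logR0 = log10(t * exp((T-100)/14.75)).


logR0 = log10(t * exp((T - 100) / 14.75))
= log10(98 * exp((202 - 100) / 14.75))
= 4.9945

4.9945


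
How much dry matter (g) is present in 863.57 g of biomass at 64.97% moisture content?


Wd = Ww * (1 - MC/100)
= 863.57 * (1 - 64.97/100)
= 302.5086 g

302.5086 g


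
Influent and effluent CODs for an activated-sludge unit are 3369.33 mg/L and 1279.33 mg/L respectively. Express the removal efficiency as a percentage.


eta = (COD_in - COD_out) / COD_in * 100
= (3369.33 - 1279.33) / 3369.33 * 100
= 62.0301%

62.0301%


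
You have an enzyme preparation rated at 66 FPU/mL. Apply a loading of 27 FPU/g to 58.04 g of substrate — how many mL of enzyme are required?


V = dosage * m_sub / activity
V = 27 * 58.04 / 66
V = 23.7436 mL

23.7436 mL


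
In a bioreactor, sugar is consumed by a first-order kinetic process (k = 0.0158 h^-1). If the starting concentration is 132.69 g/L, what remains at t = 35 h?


S = S0 * exp(-k * t)
S = 132.69 * exp(-0.0158 * 35)
S = 76.3261 g/L

76.3261 g/L


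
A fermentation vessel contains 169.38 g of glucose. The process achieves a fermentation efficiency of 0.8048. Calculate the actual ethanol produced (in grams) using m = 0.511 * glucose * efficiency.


Actual ethanol: m = 0.511 * 169.38 * 0.8048
m = 69.6580 g

69.6580 g


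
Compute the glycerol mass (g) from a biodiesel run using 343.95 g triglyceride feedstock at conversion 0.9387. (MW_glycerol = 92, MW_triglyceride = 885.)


glycerol = oil * conv * (92/885)
= 343.95 * 0.9387 * 92 / 885
= 33.5635 g

33.5635 g


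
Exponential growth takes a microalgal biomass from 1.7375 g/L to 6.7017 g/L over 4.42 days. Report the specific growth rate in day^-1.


mu = ln(X2/X1) / dt
= ln(6.7017/1.7375) / 4.42
= 0.3054 per day

0.3054 per day


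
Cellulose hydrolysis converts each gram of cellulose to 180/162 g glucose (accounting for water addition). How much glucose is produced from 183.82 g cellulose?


glucose = cellulose * 180/162
= 183.82 * 180/162
= 204.2444 g

204.2444 g


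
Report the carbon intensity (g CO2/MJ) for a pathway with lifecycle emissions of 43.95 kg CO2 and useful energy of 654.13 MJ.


CI = CO2 * 1000 / E
= 43.95 * 1000 / 654.13
= 67.1885 g CO2/MJ

67.1885 g CO2/MJ


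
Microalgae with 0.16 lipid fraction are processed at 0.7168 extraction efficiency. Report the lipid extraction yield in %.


Y = lipid_content * extraction_eff * 100
= 0.16 * 0.7168 * 100
= 11.4688%

11.4688%


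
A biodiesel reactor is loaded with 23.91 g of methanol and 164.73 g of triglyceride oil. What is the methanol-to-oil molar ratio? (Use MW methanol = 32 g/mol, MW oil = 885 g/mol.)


Molar ratio = n_MeOH / n_oil = (MeOH/32) / (oil/885) = (MeOH * 885) / (32 * oil)
= (23.91 * 885) / (32 * 164.73)
= 4.0142

4.0142


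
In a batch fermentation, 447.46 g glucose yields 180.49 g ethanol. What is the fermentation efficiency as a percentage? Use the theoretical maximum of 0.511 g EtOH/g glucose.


Fermentation efficiency = (actual / (0.511 * glucose)) * 100
= (180.49 / (0.511 * 447.46)) * 100
= 78.9365%

78.9365%


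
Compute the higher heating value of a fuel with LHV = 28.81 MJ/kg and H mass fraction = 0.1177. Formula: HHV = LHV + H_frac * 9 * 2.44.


HHV = LHV + H_frac * 9 * 2.44
= 28.81 + 0.1177 * 9 * 2.44
= 31.3947 MJ/kg

31.3947 MJ/kg


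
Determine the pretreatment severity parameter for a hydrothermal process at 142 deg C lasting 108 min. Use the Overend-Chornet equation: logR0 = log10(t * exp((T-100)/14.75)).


logR0 = log10(t * exp((T - 100) / 14.75))
= log10(108 * exp((142 - 100) / 14.75))
= 3.2701

3.2701


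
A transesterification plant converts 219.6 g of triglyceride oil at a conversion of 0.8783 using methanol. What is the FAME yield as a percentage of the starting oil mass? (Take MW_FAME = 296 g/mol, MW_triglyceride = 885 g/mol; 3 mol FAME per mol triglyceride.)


m_FAME = oil * conv * (3 * 296 / 885) = oil * conv * (888/885)
= 219.6 * 0.8783 * 888 / 885
= 193.5285 g
Y = m_FAME / oil * 100 = conv * (888/885) * 100
= 0.8783 * 888 / 885 * 100
= 88.13%

88.13%


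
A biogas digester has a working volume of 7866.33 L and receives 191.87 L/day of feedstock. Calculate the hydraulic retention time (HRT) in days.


HRT = V / Q
= 7866.33 / 191.87
= 40.9982 days

40.9982 days


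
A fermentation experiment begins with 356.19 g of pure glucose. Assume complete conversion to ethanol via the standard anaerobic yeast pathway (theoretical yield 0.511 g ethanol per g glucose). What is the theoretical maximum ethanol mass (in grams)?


Theoretical ethanol yield: m_EtOH = 0.511 * m_glucose
m_EtOH = 0.511 * 356.19 = 182.0131 g

182.0131 g


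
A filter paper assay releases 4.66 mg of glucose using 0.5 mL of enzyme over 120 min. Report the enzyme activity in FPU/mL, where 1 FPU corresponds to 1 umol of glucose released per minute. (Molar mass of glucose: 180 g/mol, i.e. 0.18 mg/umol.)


Activity = glucose_mg / (0.18 mg/umol * V_mL * t_min)
= 4.66 / (0.18 * 0.5 * 120)
= 0.4315 FPU/mL

0.4315 FPU/mL


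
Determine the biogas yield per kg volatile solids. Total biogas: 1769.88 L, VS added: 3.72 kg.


Y = V / VS
= 1769.88 / 3.72
= 475.7742 L/kg VS

475.7742 L/kg VS


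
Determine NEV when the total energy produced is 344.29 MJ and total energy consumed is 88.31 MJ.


NEV = E_out - E_in
= 344.29 - 88.31
= 255.9800 MJ

255.9800 MJ
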